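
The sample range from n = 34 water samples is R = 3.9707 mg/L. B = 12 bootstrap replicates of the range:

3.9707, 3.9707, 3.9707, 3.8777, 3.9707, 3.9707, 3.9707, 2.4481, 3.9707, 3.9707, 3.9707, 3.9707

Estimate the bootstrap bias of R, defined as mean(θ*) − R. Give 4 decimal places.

mean(θ*) = (3.9707 + 3.9707 + 3.9707 + 3.8777 + 3.9707 + 3.9707 + 3.9707 + 2.4481 + 3.9707 + 3.9707 + 3.9707 + 3.9707) / 12 = 3.83607
bias = 3.83607 − 3.9707

bias = −0.1346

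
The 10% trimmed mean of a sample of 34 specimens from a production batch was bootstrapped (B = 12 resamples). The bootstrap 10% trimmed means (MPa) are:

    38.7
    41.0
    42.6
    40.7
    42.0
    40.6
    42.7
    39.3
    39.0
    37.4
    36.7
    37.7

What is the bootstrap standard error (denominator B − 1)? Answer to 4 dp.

SE* = 2.0406

Bootstrap SE is the standard deviation of the 12 replicate 10% trimmed means.
Mean of replicates: (38.7 + 41.0 + 42.6 + 40.7 + 42.0 + 40.6 + 42.7 + 39.3 + 39.0 + 37.4 + 36.7 + 37.7) / 12 = 478.40000 / 12 = 39.86667
Sum of squared deviations: (−1.16667)² + (+1.13333)² + (+2.73333)² + (+0.83333)² + (+2.13333)² + (+0.73333)² + (+2.83333)² + (−0.56667)² + (−0.86667)² + (−2.46667)² + (−3.16667)² + (−2.16667)² = 45.80667
Variance = 45.80667 / 11 = 4.16424
SE* = √4.16424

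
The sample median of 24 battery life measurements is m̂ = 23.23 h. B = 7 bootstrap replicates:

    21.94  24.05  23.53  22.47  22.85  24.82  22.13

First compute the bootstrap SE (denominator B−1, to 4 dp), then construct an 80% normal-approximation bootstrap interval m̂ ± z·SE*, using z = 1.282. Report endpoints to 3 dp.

(21.866, 24.594)

Mean of replicates = 23.1129; sum of squared deviations = 6.7905; SE* = √(6.7905/6) = 1.0638
Margin = 1.282 × 1.0638 = 1.3638
Interval: 23.23 ± 1.3638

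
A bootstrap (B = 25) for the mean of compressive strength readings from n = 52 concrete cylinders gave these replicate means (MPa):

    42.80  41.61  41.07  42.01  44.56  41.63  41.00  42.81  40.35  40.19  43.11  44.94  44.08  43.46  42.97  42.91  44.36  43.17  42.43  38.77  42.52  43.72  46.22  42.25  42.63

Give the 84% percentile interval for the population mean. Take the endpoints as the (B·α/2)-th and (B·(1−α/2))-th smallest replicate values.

(40.19, 44.56)

Sorted replicates: 38.77, 40.19, 40.35, 41.00, 41.07, 41.61, 41.63, 42.01, 42.25, 42.43, 42.52, 42.63, 42.80, 42.81, 42.91, 42.97, 43.11, 43.17, 43.46, 43.72, 44.08, 44.36, 44.56, 44.94, 46.22
α = 0.16; lower rank = 25 × 0.080 = 2; upper rank = 25 × 0.920 = 23.
The 2nd smallest replicate is 40.19; the 23rd is 44.56.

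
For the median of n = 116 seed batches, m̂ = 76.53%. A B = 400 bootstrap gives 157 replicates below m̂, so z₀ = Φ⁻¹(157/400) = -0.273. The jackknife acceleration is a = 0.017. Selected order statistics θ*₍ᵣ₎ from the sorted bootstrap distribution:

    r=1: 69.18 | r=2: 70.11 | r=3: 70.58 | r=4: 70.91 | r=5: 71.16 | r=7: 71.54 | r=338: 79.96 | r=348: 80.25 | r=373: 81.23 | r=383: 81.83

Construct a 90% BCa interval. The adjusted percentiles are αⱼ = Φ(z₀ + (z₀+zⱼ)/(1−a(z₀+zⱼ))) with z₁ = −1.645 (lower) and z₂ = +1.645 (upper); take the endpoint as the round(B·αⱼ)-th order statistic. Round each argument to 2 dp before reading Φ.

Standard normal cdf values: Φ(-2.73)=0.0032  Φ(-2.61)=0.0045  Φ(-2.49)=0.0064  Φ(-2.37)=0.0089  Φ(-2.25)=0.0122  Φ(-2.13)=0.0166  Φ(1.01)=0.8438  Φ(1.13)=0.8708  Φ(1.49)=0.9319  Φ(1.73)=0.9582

(71.54, 80.25)

Lower: z₀ + z₁ = -0.273 + (-1.645) = -1.918; 1 − a(z₀+z₁) = 1 − (0.017)(-1.918) = 1.0326; argument = -0.273 + (-1.918)/1.0326 = -2.1304 → -2.13.
α₁ = Φ(-2.13) = 0.0166; rank = round(400 × 0.0166) = 7; θ*₍7₎ = 71.54.
Upper: z₀ + z₂ = 1.372; 1 − a(z₀+z₂) = 0.9767; argument = 1.1318 → 1.13; α₂ = 0.8708; rank = 348; θ*₍348₎ = 80.25.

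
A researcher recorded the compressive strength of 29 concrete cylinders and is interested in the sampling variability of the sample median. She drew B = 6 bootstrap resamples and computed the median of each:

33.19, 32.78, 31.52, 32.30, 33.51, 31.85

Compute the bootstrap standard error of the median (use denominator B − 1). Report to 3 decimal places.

Bootstrap SE is the standard deviation of the 6 replicate medians.
Mean of replicates: (33.19 + 32.78 + 31.52 + 32.30 + 33.51 + 31.85) / 6 = 195.1500 / 6 = 32.5250
Sum of squared deviations: (+0.6650)² + (+0.2550)² + (−1.0050)² + (−0.2250)² + (+0.9850)² + (−0.6750)² = 2.9937
Variance = 2.9937 / 5 = 0.5987
SE* = √0.5987

SE* = 0.774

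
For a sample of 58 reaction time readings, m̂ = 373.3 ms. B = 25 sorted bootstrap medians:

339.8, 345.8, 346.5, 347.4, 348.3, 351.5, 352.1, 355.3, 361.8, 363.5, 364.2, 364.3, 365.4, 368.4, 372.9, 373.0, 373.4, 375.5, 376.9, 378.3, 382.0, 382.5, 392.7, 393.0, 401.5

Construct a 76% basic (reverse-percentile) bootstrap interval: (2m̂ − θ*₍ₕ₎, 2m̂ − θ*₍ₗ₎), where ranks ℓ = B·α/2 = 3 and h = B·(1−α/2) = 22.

(364.1, 400.1)

Percentile endpoints at ranks 3 and 22: θ*₍3₎ = 346.5, θ*₍22₎ = 382.5.
Basic interval reflects these around m̂:
  lower = 2 × 373.3 − 382.5 = 364.1
  upper = 2 × 373.3 − 346.5 = 400.1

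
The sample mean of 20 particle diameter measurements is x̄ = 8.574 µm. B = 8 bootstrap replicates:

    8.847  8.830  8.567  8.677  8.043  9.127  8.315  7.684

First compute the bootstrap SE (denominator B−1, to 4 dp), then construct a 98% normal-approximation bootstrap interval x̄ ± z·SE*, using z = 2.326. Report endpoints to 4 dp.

(7.4738, 9.6742)

Mean of replicates = 8.5113; sum of squared deviations = 1.5662; SE* = √(1.5662/7) = 0.4730
Margin = 2.326 × 0.4730 = 1.10020
Interval: 8.574 ± 1.10020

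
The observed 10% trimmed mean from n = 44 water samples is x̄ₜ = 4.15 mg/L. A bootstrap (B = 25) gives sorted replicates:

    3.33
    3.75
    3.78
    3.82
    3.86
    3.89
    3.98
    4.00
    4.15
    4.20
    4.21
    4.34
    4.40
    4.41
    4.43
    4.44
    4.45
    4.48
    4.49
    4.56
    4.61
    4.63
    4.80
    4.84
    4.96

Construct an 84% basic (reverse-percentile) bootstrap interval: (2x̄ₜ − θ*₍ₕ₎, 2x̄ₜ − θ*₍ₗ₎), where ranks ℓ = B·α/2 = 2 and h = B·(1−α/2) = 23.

Percentile endpoints at ranks 2 and 23: θ*₍2₎ = 3.75, θ*₍23₎ = 4.80.
Basic interval reflects these around x̄ₜ:
  lower = 2 × 4.15 − 4.80 = 3.50
  upper = 2 × 4.15 − 3.75 = 4.55

(3.50, 4.55)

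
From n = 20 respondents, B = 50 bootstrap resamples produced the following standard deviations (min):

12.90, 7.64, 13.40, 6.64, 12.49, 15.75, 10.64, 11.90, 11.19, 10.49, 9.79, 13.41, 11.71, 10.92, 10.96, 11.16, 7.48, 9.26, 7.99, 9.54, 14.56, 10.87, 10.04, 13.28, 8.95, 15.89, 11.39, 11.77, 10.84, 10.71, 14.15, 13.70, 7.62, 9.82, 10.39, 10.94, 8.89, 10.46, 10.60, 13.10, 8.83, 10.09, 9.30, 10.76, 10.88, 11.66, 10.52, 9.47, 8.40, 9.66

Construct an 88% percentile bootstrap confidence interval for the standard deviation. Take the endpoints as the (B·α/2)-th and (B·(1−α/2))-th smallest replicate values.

(7.62, 14.15)

Sorted replicates: 6.64, 7.48, 7.62, 7.64, 7.99, 8.40, 8.83, 8.89, 8.95, 9.26, 9.30, 9.47, 9.54, 9.66, 9.79, 9.82, 10.04, 10.09, 10.39, 10.46, 10.49, 10.52, 10.60, 10.64, 10.71, 10.76, 10.84, 10.87, 10.88, 10.92, 10.94, 10.96, 11.16, 11.19, 11.39, 11.66, 11.71, 11.77, 11.90, 12.49, 12.90, 13.10, 13.28, 13.40, 13.41, 13.70, 14.15, 14.56, 15.75, 15.89
α = 0.12; lower rank = 50 × 0.060 = 3; upper rank = 50 × 0.940 = 47.
The 3rd smallest replicate is 7.62; the 47th is 14.15.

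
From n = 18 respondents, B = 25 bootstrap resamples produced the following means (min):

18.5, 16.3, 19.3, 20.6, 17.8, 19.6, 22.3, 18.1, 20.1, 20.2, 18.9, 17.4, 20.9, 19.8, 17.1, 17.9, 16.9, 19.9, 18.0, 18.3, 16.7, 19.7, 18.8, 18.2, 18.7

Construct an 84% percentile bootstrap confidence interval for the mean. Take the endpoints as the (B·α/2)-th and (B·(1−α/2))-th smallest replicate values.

(16.7, 20.6)

Sorted replicates: 16.3, 16.7, 16.9, 17.1, 17.4, 17.8, 17.9, 18.0, 18.1, 18.2, 18.3, 18.5, 18.7, 18.8, 18.9, 19.3, 19.6, 19.7, 19.8, 19.9, 20.1, 20.2, 20.6, 20.9, 22.3
α = 0.16; lower rank = 25 × 0.080 = 2; upper rank = 25 × 0.920 = 23.
The 2nd smallest replicate is 16.7; the 23rd is 20.6.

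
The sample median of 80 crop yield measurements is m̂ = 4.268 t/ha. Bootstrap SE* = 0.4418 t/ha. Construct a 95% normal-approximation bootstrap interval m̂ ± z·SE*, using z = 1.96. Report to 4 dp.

(3.4021, 5.1339)

Margin = 1.96 × 0.4418 = 0.86593
Interval: 4.268 ± 0.86593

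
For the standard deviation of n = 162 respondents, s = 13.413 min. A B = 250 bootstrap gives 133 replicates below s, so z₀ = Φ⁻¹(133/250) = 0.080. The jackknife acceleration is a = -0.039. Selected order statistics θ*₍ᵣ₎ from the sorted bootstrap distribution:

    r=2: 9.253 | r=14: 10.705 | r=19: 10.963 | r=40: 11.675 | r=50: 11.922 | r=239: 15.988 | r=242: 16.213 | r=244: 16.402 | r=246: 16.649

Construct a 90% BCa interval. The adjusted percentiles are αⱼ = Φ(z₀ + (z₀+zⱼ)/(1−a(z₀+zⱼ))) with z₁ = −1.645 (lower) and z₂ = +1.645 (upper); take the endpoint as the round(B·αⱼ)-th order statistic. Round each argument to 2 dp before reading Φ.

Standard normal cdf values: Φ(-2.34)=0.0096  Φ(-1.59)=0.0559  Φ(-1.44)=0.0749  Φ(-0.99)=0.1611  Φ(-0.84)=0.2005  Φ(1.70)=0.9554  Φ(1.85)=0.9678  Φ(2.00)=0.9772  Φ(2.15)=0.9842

Lower: z₀ + z₁ = 0.080 + (-1.645) = -1.565; 1 − a(z₀+z₁) = 1 − (-0.039)(-1.565) = 0.9390; argument = 0.080 + (-1.565)/0.9390 = -1.5867 → -1.59.
α₁ = Φ(-1.59) = 0.0559; rank = round(250 × 0.0559) = 14; θ*₍14₎ = 10.705.
Upper: z₀ + z₂ = 1.725; 1 − a(z₀+z₂) = 1.0673; argument = 1.6963 → 1.70; α₂ = 0.9554; rank = 239; θ*₍239₎ = 15.988.

(10.705, 15.988)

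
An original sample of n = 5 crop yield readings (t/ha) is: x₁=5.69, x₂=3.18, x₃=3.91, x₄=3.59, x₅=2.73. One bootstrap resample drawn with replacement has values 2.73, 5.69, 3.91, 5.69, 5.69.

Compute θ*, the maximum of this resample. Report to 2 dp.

Maximum = 5.69

θ* = 5.69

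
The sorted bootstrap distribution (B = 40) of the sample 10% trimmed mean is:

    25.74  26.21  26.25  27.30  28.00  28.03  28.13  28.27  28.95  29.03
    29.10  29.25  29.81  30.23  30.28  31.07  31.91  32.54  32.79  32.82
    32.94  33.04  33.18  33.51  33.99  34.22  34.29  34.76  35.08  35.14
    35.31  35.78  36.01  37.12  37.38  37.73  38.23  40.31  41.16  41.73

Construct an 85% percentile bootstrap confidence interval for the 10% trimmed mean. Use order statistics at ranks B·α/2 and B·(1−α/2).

α = 0.15; lower rank = 40 × 0.075 = 3; upper rank = 40 × 0.925 = 37.
The 3rd smallest replicate is 26.25; the 37th is 38.23.

(26.25, 38.23)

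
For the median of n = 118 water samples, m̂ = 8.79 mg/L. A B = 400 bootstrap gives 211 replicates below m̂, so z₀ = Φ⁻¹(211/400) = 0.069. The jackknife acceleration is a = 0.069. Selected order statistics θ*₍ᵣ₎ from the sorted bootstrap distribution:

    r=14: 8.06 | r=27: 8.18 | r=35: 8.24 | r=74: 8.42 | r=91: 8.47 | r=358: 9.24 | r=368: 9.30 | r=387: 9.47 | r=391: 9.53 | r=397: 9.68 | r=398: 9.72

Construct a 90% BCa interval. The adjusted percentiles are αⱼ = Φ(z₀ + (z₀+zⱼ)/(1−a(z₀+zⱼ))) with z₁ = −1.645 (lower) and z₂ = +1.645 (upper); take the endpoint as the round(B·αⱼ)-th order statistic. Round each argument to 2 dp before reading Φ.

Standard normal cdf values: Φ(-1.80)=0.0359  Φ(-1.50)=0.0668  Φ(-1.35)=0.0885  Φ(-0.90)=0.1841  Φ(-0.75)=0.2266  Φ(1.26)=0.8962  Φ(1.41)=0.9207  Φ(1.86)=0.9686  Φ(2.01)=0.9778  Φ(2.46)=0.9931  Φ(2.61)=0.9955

(8.24, 9.53)

Lower: z₀ + z₁ = 0.069 + (-1.645) = -1.576; 1 − a(z₀+z₁) = 1 − (0.069)(-1.576) = 1.1087; argument = 0.069 + (-1.576)/1.1087 = -1.3524 → -1.35.
α₁ = Φ(-1.35) = 0.0885; rank = round(400 × 0.0885) = 35; θ*₍35₎ = 8.24.
Upper: z₀ + z₂ = 1.714; 1 − a(z₀+z₂) = 0.8817; argument = 2.0129 → 2.01; α₂ = 0.9778; rank = 391; θ*₍391₎ = 9.53.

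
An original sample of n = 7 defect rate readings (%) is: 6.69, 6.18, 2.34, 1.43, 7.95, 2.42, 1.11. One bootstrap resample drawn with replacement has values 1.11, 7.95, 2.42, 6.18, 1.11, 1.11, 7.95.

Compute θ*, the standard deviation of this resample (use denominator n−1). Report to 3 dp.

Mean = 3.9757; sum of squared deviations = 63.5060
s² = 63.5060 / 6 = 10.5843
s = √10.5843 = 3.253

θ* = 3.253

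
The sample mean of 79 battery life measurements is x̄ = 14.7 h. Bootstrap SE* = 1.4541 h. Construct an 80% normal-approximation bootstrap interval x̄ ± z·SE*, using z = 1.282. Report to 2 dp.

(12.84, 16.56)

Margin = 1.282 × 1.4541 = 1.864
Interval: 14.7 ± 1.864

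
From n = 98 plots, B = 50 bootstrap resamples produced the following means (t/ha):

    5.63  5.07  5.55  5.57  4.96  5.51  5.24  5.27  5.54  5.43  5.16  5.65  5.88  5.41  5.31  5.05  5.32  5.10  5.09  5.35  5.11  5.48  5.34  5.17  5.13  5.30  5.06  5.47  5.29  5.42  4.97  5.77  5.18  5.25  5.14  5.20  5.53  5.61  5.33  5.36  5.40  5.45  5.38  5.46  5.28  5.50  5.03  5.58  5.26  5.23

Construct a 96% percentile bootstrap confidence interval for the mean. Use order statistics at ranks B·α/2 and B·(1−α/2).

Sorted replicates: 4.96, 4.97, 5.03, 5.05, 5.06, 5.07, 5.09, 5.10, 5.11, 5.13, 5.14, 5.16, 5.17, 5.18, 5.20, 5.23, 5.24, 5.25, 5.26, 5.27, 5.28, 5.29, 5.30, 5.31, 5.32, 5.33, 5.34, 5.35, 5.36, 5.38, 5.40, 5.41, 5.42, 5.43, 5.45, 5.46, 5.47, 5.48, 5.50, 5.51, 5.53, 5.54, 5.55, 5.57, 5.58, 5.61, 5.63, 5.65, 5.77, 5.88
α = 0.04; lower rank = 50 × 0.020 = 1; upper rank = 50 × 0.980 = 49.
The 1st smallest replicate is 4.96; the 49th is 5.77.

(4.96, 5.77)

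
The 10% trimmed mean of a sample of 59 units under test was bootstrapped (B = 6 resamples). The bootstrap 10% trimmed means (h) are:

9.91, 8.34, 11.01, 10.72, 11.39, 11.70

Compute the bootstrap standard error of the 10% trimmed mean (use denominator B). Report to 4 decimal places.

Bootstrap SE is the standard deviation of the 6 replicate 10% trimmed means.
Mean of replicates: (9.91 + 8.34 + 11.01 + 10.72 + 11.39 + 11.70) / 6 = 63.07000 / 6 = 10.51167
Sum of squared deviations: (−0.60167)² + (−2.17167)² + (+0.49833)² + (+0.20833)² + (+0.87833)² + (+1.18833)² = 7.55348
Variance = 7.55348 / 6 = 1.25891
SE* = √1.25891

SE* = 1.1220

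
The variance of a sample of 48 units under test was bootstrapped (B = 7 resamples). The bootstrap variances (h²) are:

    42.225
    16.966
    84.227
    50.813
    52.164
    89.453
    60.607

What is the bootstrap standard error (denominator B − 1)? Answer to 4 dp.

Bootstrap SE is the standard deviation of the 7 replicate variances.
Mean of replicates: (42.225 + 16.966 + 84.227 + 50.813 + 52.164 + 89.453 + 60.607) / 7 = 396.45500 / 7 = 56.63643
Sum of squared deviations: (−14.41143)² + (−39.67043)² + (+27.59057)² + (−5.82343)² + (−4.47243)² + (+32.81657)² + (+3.97057)² = 3689.27954
Variance = 3689.27954 / 6 = 614.87992
SE* = √614.87992

SE* = 24.7968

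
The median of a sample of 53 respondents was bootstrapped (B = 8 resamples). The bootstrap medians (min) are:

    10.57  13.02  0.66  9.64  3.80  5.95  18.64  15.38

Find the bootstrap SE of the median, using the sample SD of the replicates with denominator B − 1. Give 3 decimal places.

SE* = 6.030

Bootstrap SE is the standard deviation of the 8 replicate medians.
Mean of replicates: (10.57 + 13.02 + 0.66 + 9.64 + 3.80 + 5.95 + 18.64 + 15.38) / 8 = 77.6600 / 8 = 9.7075
Sum of squared deviations: (+0.8625)² + (+3.3125)² + (−9.0475)² + (−0.0675)² + (−5.9075)² + (−3.7575)² + (+8.9325)² + (+5.6725)² = 254.5626
Variance = 254.5626 / 7 = 36.3661
SE* = √36.3661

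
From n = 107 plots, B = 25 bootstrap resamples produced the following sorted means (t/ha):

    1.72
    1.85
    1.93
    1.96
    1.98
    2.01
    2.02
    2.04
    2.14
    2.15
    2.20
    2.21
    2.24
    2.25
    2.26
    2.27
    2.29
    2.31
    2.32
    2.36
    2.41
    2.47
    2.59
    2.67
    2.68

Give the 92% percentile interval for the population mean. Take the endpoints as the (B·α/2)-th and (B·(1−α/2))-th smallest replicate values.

α = 0.08; lower rank = 25 × 0.040 = 1; upper rank = 25 × 0.960 = 24.
The 1st smallest replicate is 1.72; the 24th is 2.67.

(1.72, 2.67)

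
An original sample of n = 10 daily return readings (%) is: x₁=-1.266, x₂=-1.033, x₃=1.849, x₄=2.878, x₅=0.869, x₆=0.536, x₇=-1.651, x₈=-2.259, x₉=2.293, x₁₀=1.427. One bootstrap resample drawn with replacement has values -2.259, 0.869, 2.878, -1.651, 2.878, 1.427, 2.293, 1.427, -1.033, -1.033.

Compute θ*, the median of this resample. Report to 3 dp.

θ* = 1.148

Sorted: -2.259, -1.651, -1.033, -1.033, 0.869, 1.427, 1.427, 2.293, 2.878, 2.878
Median = average of the two middle values = 1.148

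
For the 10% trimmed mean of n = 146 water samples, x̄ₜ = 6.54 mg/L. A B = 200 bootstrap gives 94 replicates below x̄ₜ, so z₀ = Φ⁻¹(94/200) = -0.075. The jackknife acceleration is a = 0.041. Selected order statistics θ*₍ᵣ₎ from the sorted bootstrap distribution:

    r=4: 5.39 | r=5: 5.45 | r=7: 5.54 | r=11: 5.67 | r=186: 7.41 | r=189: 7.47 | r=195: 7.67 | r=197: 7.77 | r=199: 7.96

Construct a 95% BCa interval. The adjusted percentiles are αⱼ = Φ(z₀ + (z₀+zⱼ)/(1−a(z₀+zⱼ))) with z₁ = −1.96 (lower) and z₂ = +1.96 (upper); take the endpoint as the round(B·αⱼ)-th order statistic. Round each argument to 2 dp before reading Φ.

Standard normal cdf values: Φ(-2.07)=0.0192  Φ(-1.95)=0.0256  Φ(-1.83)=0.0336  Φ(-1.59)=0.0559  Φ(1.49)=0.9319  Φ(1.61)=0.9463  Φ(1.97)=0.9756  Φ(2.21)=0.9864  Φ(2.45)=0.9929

Lower: z₀ + z₁ = -0.075 + (-1.960) = -2.035; 1 − a(z₀+z₁) = 1 − (0.041)(-2.035) = 1.0834; argument = -0.075 + (-2.035)/1.0834 = -1.9533 → -1.95.
α₁ = Φ(-1.95) = 0.0256; rank = round(200 × 0.0256) = 5; θ*₍5₎ = 5.45.
Upper: z₀ + z₂ = 1.885; 1 − a(z₀+z₂) = 0.9227; argument = 1.9679 → 1.97; α₂ = 0.9756; rank = 195; θ*₍195₎ = 7.67.

(5.45, 7.67)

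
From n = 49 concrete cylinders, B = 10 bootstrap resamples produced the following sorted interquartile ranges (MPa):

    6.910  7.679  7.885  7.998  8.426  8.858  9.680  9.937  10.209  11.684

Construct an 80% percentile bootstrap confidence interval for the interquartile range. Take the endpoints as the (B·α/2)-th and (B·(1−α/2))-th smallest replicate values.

α = 0.20; lower rank = 10 × 0.100 = 1; upper rank = 10 × 0.900 = 9.
The 1st smallest replicate is 6.910; the 9th is 10.209.

(6.910, 10.209)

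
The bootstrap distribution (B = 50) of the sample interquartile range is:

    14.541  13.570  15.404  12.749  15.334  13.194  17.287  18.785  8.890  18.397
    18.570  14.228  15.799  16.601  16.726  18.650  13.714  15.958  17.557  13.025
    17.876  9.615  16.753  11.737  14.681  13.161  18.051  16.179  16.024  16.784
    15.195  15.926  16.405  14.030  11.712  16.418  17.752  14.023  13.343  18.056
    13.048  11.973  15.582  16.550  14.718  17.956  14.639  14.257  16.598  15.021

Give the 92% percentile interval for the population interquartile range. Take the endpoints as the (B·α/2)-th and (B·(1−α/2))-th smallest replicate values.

(9.615, 18.570)

Sorted replicates: 8.890, 9.615, 11.712, 11.737, 11.973, 12.749, 13.025, 13.048, 13.161, 13.194, 13.343, 13.570, 13.714, 14.023, 14.030, 14.228, 14.257, 14.541, 14.639, 14.681, 14.718, 15.021, 15.195, 15.334, 15.404, 15.582, 15.799, 15.926, 15.958, 16.024, 16.179, 16.405, 16.418, 16.550, 16.598, 16.601, 16.726, 16.753, 16.784, 17.287, 17.557, 17.752, 17.876, 17.956, 18.051, 18.056, 18.397, 18.570, 18.650, 18.785
α = 0.08; lower rank = 50 × 0.040 = 2; upper rank = 50 × 0.960 = 48.
The 2nd smallest replicate is 9.615; the 48th is 18.570.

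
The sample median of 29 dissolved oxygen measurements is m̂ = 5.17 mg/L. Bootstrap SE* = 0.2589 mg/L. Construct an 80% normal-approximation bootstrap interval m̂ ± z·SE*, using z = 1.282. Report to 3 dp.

(4.838, 5.502)

Margin = 1.282 × 0.2589 = 0.3319
Interval: 5.17 ± 0.3319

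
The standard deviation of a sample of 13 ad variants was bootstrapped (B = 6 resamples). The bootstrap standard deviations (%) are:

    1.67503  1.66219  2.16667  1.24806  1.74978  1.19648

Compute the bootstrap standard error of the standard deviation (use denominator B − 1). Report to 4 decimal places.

Bootstrap SE is the standard deviation of the 6 replicate standard deviations.
Mean of replicates: (1.67503 + 1.66219 + 2.16667 + 1.24806 + 1.74978 + 1.19648) / 6 = 9.698210 / 6 = 1.616368
Sum of squared deviations: (+0.058662)² + (+0.045822)² + (+0.550302)² + (−0.368308)² + (+0.133412)² + (−0.419888)² = 0.638129
Variance = 0.638129 / 5 = 0.127626
SE* = √0.127626

SE* = 0.3572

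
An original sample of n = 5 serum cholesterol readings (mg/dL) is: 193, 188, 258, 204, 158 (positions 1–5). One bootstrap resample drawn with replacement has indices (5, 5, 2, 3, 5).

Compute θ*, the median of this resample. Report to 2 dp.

Resample values: 158, 158, 188, 258, 158.
Sorted: 158, 158, 158, 188, 258
Median = middle value = 158.00

θ* = 158.00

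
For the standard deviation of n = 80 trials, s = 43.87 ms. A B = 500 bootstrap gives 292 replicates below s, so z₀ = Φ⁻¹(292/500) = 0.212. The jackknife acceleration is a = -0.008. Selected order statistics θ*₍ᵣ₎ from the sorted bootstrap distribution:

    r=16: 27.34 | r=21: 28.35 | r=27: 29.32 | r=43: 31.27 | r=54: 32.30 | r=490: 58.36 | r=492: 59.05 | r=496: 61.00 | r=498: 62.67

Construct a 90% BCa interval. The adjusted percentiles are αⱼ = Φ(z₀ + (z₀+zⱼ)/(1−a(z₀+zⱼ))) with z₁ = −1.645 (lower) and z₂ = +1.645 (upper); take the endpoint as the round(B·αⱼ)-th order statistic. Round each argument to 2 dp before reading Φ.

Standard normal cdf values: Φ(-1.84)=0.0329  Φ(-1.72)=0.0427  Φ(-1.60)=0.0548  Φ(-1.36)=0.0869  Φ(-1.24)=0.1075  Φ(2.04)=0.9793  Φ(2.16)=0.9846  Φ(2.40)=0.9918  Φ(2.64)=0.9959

Lower: z₀ + z₁ = 0.212 + (-1.645) = -1.433; 1 − a(z₀+z₁) = 1 − (-0.008)(-1.433) = 0.9885; argument = 0.212 + (-1.433)/0.9885 = -1.2376 → -1.24.
α₁ = Φ(-1.24) = 0.1075; rank = round(500 × 0.1075) = 54; θ*₍54₎ = 32.30.
Upper: z₀ + z₂ = 1.857; 1 − a(z₀+z₂) = 1.0149; argument = 2.0418 → 2.04; α₂ = 0.9793; rank = 490; θ*₍490₎ = 58.36.

(32.30, 58.36)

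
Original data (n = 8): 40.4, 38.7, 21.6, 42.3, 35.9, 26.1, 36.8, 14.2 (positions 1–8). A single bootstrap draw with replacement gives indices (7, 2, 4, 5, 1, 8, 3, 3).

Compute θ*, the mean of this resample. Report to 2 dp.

Resample values: 36.8, 38.7, 42.3, 35.9, 40.4, 14.2, 21.6, 21.6.
Mean = (36.8 + 38.7 + 42.3 + 35.9 + 40.4 + 14.2 + 21.6 + 21.6) / 8 = 251.50 / 8 = 31.44

θ* = 31.44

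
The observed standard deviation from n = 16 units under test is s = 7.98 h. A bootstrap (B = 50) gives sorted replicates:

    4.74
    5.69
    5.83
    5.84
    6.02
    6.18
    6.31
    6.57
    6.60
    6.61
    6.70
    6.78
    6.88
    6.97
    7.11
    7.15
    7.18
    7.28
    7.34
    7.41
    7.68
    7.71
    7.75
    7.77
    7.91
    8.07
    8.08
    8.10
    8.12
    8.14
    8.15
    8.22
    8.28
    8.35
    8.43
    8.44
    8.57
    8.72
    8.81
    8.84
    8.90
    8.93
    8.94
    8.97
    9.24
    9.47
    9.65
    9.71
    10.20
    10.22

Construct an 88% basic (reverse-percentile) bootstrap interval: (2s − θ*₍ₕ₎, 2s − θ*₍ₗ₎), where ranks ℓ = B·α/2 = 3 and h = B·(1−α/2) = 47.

Percentile endpoints at ranks 3 and 47: θ*₍3₎ = 5.83, θ*₍47₎ = 9.65.
Basic interval reflects these around s:
  lower = 2 × 7.98 − 9.65 = 6.31
  upper = 2 × 7.98 − 5.83 = 10.13

(6.31, 10.13)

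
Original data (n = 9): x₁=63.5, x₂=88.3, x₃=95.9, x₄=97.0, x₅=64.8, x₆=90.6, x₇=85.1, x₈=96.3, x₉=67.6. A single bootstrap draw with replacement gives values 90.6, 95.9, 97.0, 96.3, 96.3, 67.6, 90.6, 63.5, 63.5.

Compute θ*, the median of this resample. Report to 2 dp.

Sorted: 63.5, 63.5, 67.6, 90.6, 90.6, 95.9, 96.3, 96.3, 97.0
Median = middle value = 90.60

θ* = 90.60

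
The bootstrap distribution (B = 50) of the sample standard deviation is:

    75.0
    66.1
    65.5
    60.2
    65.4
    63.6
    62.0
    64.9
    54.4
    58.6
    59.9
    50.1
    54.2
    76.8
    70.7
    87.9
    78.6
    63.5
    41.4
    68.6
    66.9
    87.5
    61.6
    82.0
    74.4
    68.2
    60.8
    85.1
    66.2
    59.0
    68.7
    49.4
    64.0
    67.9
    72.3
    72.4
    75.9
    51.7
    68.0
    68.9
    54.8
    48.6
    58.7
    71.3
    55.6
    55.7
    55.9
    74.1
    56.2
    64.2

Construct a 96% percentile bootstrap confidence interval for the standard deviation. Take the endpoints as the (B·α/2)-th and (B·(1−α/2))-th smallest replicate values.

(41.4, 87.5)

Sorted replicates: 41.4, 48.6, 49.4, 50.1, 51.7, 54.2, 54.4, 54.8, 55.6, 55.7, 55.9, 56.2, 58.6, 58.7, 59.0, 59.9, 60.2, 60.8, 61.6, 62.0, 63.5, 63.6, 64.0, 64.2, 64.9, 65.4, 65.5, 66.1, 66.2, 66.9, 67.9, 68.0, 68.2, 68.6, 68.7, 68.9, 70.7, 71.3, 72.3, 72.4, 74.1, 74.4, 75.0, 75.9, 76.8, 78.6, 82.0, 85.1, 87.5, 87.9
α = 0.04; lower rank = 50 × 0.020 = 1; upper rank = 50 × 0.980 = 49.
The 1st smallest replicate is 41.4; the 49th is 87.5.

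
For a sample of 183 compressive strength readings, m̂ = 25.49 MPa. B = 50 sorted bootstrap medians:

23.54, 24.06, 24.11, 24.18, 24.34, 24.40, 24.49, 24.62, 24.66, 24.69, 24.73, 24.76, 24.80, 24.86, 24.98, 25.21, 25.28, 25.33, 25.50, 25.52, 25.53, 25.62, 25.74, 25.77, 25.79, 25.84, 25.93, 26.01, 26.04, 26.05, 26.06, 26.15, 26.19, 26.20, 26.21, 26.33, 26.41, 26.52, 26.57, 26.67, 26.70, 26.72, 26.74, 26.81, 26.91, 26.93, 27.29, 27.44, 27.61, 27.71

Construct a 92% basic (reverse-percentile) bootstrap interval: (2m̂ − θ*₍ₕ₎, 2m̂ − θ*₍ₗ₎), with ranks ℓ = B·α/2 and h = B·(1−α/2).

Percentile endpoints at ranks 2 and 48: θ*₍2₎ = 24.06, θ*₍48₎ = 27.44.
Basic interval reflects these around m̂:
  lower = 2 × 25.49 − 27.44 = 23.54
  upper = 2 × 25.49 − 24.06 = 26.92

(23.54, 26.92)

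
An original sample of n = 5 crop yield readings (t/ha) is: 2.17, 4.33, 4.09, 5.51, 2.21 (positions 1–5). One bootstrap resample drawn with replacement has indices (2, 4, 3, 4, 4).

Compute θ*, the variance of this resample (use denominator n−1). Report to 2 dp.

θ* = 0.51

Resample values: 4.33, 5.51, 4.09, 5.51, 5.51.
Mean = 4.9900; sum of squared deviations = 2.0568
s² = 2.0568 / 4 = 0.5142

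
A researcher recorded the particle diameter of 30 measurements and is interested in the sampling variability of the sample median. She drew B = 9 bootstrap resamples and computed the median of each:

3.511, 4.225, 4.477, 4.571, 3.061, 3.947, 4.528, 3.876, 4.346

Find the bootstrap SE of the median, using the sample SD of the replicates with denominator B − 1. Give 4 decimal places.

Bootstrap SE is the standard deviation of the 9 replicate medians.
Mean of replicates: (3.511 + 4.225 + 4.477 + 4.571 + 3.061 + 3.947 + 4.528 + 3.876 + 4.346) / 9 = 36.54200 / 9 = 4.06022
Sum of squared deviations: (−0.54922)² + (+0.16478)² + (+0.41678)² + (+0.51078)² + (−0.99922)² + (−0.11322)² + (+0.46778)² + (−0.18422)² + (+0.28578)² = 2.10908
Variance = 2.10908 / 8 = 0.26364
SE* = √0.26364

SE* = 0.5135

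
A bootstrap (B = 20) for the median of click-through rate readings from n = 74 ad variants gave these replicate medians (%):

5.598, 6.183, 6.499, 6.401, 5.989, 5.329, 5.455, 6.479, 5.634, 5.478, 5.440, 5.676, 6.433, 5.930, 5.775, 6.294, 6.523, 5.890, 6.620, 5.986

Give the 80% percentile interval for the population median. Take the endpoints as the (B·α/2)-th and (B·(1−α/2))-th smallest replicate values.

Sorted replicates: 5.329, 5.440, 5.455, 5.478, 5.598, 5.634, 5.676, 5.775, 5.890, 5.930, 5.986, 5.989, 6.183, 6.294, 6.401, 6.433, 6.479, 6.499, 6.523, 6.620
α = 0.20; lower rank = 20 × 0.100 = 2; upper rank = 20 × 0.900 = 18.
The 2nd smallest replicate is 5.440; the 18th is 6.499.

(5.440, 6.499)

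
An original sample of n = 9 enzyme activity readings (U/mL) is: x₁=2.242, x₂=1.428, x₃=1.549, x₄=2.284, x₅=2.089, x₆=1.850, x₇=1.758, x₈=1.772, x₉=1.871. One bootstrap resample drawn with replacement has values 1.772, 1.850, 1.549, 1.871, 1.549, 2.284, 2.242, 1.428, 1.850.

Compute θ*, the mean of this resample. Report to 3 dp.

Mean = (1.772 + 1.850 + 1.549 + 1.871 + 1.549 + 2.284 + 2.242 + 1.428 + 1.850) / 9 = 16.3950 / 9 = 1.822

θ* = 1.822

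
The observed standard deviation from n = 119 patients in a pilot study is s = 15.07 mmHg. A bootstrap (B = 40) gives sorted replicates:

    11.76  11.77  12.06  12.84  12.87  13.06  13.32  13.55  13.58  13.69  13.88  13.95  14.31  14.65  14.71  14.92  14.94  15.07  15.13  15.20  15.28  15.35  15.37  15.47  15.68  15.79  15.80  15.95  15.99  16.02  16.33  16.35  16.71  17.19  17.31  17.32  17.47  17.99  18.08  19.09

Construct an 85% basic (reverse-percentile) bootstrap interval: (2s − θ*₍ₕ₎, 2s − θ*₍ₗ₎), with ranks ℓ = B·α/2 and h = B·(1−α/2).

Percentile endpoints at ranks 3 and 37: θ*₍3₎ = 12.06, θ*₍37₎ = 17.47.
Basic interval reflects these around s:
  lower = 2 × 15.07 − 17.47 = 12.67
  upper = 2 × 15.07 − 12.06 = 18.08

(12.67, 18.08)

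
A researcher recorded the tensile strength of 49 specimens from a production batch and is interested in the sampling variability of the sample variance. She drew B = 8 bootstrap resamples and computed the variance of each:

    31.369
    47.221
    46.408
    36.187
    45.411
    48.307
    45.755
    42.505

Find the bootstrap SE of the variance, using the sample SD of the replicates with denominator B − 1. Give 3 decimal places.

Bootstrap SE is the standard deviation of the 8 replicate variances.
Mean of replicates: (31.369 + 47.221 + 46.408 + 36.187 + 45.411 + 48.307 + 45.755 + 42.505) / 8 = 343.1630 / 8 = 42.8954
Sum of squared deviations: (−11.5264)² + (+4.3256)² + (+3.5126)² + (−6.7084)² + (+2.5156)² + (+5.4116)² + (+2.8596)² + (−0.3904)² = 252.8531
Variance = 252.8531 / 7 = 36.1219
SE* = √36.1219

SE* = 6.010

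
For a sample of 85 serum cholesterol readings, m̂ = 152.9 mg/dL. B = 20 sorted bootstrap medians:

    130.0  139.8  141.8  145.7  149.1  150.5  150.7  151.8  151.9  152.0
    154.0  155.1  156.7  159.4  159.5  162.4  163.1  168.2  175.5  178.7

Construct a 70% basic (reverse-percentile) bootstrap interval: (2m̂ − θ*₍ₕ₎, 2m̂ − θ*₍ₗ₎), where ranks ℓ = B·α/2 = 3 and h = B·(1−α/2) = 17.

(142.7, 164.0)

Percentile endpoints at ranks 3 and 17: θ*₍3₎ = 141.8, θ*₍17₎ = 163.1.
Basic interval reflects these around m̂:
  lower = 2 × 152.9 − 163.1 = 142.7
  upper = 2 × 152.9 − 141.8 = 164.0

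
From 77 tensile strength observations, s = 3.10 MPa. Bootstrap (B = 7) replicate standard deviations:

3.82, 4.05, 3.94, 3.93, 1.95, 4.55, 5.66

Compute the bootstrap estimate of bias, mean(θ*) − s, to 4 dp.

bias = +0.8857

mean(θ*) = (3.82 + 4.05 + 3.94 + 3.93 + 1.95 + 4.55 + 5.66) / 7 = 3.98571
bias = 3.98571 − 3.10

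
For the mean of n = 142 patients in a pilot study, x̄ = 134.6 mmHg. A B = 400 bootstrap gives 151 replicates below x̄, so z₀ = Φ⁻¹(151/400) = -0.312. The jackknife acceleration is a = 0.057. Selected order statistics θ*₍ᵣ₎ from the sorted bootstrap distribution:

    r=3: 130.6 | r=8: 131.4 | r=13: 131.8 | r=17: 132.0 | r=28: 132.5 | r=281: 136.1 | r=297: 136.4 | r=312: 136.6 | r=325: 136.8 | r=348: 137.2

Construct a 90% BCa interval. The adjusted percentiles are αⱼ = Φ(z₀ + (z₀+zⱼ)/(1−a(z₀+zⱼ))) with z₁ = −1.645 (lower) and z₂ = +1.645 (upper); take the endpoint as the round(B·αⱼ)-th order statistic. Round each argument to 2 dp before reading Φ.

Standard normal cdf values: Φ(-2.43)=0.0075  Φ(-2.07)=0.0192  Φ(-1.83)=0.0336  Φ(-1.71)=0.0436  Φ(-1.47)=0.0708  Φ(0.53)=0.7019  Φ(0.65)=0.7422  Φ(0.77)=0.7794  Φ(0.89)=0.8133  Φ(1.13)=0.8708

(131.4, 137.2)

Lower: z₀ + z₁ = -0.312 + (-1.645) = -1.957; 1 − a(z₀+z₁) = 1 − (0.057)(-1.957) = 1.1115; argument = -0.312 + (-1.957)/1.1115 = -2.0726 → -2.07.
α₁ = Φ(-2.07) = 0.0192; rank = round(400 × 0.0192) = 8; θ*₍8₎ = 131.4.
Upper: z₀ + z₂ = 1.333; 1 − a(z₀+z₂) = 0.9240; argument = 1.1306 → 1.13; α₂ = 0.8708; rank = 348; θ*₍348₎ = 137.2.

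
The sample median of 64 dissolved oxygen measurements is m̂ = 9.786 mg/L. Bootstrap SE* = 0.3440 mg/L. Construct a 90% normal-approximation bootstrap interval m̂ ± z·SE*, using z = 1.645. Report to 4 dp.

Margin = 1.645 × 0.3440 = 0.56588
Interval: 9.786 ± 0.56588

(9.2201, 10.3519)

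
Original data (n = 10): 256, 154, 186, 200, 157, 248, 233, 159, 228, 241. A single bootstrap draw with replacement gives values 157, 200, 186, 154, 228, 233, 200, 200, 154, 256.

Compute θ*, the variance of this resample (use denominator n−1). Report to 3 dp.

Mean = 196.8000; sum of squared deviations = 11183.6000
s² = 11183.6000 / 9 = 1242.6222

θ* = 1242.622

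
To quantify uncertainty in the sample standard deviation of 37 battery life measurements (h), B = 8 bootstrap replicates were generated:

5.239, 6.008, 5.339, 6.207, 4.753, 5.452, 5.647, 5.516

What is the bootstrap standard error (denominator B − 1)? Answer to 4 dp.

Bootstrap SE is the standard deviation of the 8 replicate standard deviations.
Mean of replicates: (5.239 + 6.008 + 5.339 + 6.207 + 4.753 + 5.452 + 5.647 + 5.516) / 8 = 44.16100 / 8 = 5.52013
Sum of squared deviations: (−0.28113)² + (+0.48787)² + (−0.18112)² + (+0.68687)² + (−0.76713)² + (−0.06813)² + (+0.12688)² + (−0.00413)² = 1.43089
Variance = 1.43089 / 7 = 0.20441
SE* = √0.20441

SE* = 0.4521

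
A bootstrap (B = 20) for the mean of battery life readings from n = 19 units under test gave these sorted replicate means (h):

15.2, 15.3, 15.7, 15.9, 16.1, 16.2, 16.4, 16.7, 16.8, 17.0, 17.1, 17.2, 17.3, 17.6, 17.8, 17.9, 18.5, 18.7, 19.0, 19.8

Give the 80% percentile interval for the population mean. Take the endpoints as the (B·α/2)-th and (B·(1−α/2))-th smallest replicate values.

α = 0.20; lower rank = 20 × 0.100 = 2; upper rank = 20 × 0.900 = 18.
The 2nd smallest replicate is 15.3; the 18th is 18.7.

(15.3, 18.7)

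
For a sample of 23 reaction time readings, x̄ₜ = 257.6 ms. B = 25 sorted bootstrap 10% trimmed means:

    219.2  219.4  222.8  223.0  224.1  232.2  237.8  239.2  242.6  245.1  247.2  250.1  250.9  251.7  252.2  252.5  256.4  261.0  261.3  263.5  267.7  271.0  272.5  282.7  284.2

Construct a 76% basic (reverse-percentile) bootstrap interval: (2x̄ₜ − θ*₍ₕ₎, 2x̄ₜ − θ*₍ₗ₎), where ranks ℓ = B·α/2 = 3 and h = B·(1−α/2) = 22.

(244.2, 292.4)

Percentile endpoints at ranks 3 and 22: θ*₍3₎ = 222.8, θ*₍22₎ = 271.0.
Basic interval reflects these around x̄ₜ:
  lower = 2 × 257.6 − 271.0 = 244.2
  upper = 2 × 257.6 − 222.8 = 292.4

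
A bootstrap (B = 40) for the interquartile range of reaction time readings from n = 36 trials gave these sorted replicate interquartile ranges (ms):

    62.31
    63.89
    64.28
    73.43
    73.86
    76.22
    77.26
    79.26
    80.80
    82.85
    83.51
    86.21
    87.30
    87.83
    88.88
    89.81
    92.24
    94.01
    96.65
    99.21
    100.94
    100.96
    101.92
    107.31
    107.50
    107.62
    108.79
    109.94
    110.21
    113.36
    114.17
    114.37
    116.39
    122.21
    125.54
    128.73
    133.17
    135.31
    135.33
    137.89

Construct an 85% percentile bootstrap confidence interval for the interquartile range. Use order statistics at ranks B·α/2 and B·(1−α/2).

α = 0.15; lower rank = 40 × 0.075 = 3; upper rank = 40 × 0.925 = 37.
The 3rd smallest replicate is 64.28; the 37th is 133.17.

(64.28, 133.17)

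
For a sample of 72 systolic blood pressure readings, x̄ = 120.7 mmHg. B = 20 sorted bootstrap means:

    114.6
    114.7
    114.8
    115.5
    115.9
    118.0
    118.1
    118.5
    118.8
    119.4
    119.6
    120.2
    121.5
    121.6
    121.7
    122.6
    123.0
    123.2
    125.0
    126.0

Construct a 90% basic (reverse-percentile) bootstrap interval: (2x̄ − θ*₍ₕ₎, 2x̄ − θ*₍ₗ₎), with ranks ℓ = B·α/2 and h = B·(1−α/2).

Percentile endpoints at ranks 1 and 19: θ*₍1₎ = 114.6, θ*₍19₎ = 125.0.
Basic interval reflects these around x̄:
  lower = 2 × 120.7 − 125.0 = 116.4
  upper = 2 × 120.7 − 114.6 = 126.8

(116.4, 126.8)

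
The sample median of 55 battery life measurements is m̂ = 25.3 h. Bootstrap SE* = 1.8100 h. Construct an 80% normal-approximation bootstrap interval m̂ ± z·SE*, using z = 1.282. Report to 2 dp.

(22.98, 27.62)

Margin = 1.282 × 1.8100 = 2.320
Interval: 25.3 ± 2.320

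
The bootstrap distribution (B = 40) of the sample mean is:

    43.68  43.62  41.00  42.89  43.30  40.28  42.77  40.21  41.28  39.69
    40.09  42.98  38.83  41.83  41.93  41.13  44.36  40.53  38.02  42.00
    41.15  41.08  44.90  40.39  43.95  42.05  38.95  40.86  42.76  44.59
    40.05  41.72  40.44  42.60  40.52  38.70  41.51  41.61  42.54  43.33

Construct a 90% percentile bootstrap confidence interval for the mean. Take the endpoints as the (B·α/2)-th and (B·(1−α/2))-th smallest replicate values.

Sorted replicates: 38.02, 38.70, 38.83, 38.95, 39.69, 40.05, 40.09, 40.21, 40.28, 40.39, 40.44, 40.52, 40.53, 40.86, 41.00, 41.08, 41.13, 41.15, 41.28, 41.51, 41.61, 41.72, 41.83, 41.93, 42.00, 42.05, 42.54, 42.60, 42.76, 42.77, 42.89, 42.98, 43.30, 43.33, 43.62, 43.68, 43.95, 44.36, 44.59, 44.90
α = 0.10; lower rank = 40 × 0.050 = 2; upper rank = 40 × 0.950 = 38.
The 2nd smallest replicate is 38.70; the 38th is 44.36.

(38.70, 44.36)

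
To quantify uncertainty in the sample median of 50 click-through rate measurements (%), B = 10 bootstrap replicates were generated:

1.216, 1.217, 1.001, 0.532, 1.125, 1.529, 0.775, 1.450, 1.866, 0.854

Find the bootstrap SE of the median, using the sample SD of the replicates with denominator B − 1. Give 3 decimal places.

SE* = 0.393

Bootstrap SE is the standard deviation of the 10 replicate medians.
Mean of replicates: (1.216 + 1.217 + 1.001 + 0.532 + 1.125 + 1.529 + 0.775 + 1.450 + 1.866 + 0.854) / 10 = 11.5650 / 10 = 1.1565
Sum of squared deviations: (+0.0595)² + (+0.0605)² + (−0.1555)² + (−0.6245)² + (−0.0315)² + (+0.3725)² + (−0.3815)² + (+0.2935)² + (+0.7095)² + (−0.3025)² = 1.3877
Variance = 1.3877 / 9 = 0.1542
SE* = √0.1542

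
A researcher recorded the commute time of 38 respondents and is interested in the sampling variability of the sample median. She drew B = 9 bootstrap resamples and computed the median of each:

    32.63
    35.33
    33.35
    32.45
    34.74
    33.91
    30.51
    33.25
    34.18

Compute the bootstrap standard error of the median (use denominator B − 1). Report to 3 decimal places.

Bootstrap SE is the standard deviation of the 9 replicate medians.
Mean of replicates: (32.63 + 35.33 + 33.35 + 32.45 + 34.74 + 33.91 + 30.51 + 33.25 + 34.18) / 9 = 300.3500 / 9 = 33.3722
Sum of squared deviations: (−0.7422)² + (+1.9578)² + (−0.0222)² + (−0.9222)² + (+1.3678)² + (+0.5378)² + (−2.8622)² + (−0.1222)² + (+0.8078)² = 16.2546
Variance = 16.2546 / 8 = 2.0318
SE* = √2.0318

SE* = 1.425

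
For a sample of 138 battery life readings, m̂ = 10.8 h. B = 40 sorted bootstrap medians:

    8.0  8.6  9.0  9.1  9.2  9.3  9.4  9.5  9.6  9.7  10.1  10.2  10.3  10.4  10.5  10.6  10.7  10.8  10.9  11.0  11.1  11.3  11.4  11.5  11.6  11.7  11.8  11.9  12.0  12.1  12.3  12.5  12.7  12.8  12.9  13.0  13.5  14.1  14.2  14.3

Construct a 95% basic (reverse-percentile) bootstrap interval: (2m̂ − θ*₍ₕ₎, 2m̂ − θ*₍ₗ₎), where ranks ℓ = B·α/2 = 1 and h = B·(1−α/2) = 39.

Percentile endpoints at ranks 1 and 39: θ*₍1₎ = 8.0, θ*₍39₎ = 14.2.
Basic interval reflects these around m̂:
  lower = 2 × 10.8 − 14.2 = 7.4
  upper = 2 × 10.8 − 8.0 = 13.6

(7.4, 13.6)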